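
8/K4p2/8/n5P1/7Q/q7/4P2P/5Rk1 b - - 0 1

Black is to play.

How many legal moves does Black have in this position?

2

Black to move; king on g1.
In check: yes, from the white rook on f1.
Legal moves: Kg2, Kxf1.
Count: 2.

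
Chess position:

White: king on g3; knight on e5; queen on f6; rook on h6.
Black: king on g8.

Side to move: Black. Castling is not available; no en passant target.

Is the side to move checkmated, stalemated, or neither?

Black to move; black king on g8.
In check: no.
King squares — f7: attacked by Ne5; g7: attacked by Qf6; h7: attacked by Rh6; f8: attacked by Qf6; h8: attacked by Qf6.
Legal moves for Black: none.
Not in check and no legal moves → stalemate.

stalemate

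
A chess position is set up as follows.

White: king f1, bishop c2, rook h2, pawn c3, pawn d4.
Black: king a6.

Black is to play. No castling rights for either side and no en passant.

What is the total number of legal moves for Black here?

5

Black to move; king on a6.
In check: no.
Legal moves: Kb7, Ka7, Kb6, Kb5, Ka5.
Count: 5.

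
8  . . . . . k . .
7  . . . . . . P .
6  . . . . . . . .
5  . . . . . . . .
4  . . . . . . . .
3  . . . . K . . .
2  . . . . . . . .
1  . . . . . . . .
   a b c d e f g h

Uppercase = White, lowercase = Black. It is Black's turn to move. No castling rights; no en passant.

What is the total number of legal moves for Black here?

Black to move; king on f8.
In check: yes, from the white pawn on g7.
Legal moves: Kg8, Ke8, Kxg7, Kf7, Ke7.
Count: 5.

5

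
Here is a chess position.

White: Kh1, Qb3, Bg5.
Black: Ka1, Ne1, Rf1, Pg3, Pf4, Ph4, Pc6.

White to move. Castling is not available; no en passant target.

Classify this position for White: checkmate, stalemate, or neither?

checkmate

White to move; white king on h1.
In check: yes, from the black rook on f1.
King squares — g1: attacked by Rf1; g2: attacked by Ne1; h2: attacked by Pg3.
Legal moves for White: none.
In check with no legal moves → checkmate.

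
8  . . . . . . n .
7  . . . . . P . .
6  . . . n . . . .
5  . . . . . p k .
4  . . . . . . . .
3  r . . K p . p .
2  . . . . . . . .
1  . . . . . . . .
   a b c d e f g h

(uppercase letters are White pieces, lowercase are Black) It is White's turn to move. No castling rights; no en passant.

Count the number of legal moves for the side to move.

3

White to move; king on d3.
In check: yes, from the black rook on a3.
Legal moves: Kd4, Ke2, Kc2.
Count: 3.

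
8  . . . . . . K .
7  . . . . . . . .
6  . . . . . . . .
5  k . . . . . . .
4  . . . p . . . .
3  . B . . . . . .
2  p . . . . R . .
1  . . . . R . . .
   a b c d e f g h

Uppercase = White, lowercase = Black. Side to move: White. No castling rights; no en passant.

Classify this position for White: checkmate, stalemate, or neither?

neither

White to move; white king on g8.
In check: no.
Legal moves for White include: Kh8, Kf8, Kh7, Kg7, Kf7, Bf7, Be6, Bd5, Bc4, Ba4, Bc2, Bxa2, Bd1, Rf8, Rf7, Rf6, Rf5+, Rf4, ... (list truncated; more exist).
White has legal moves and is not in check → neither.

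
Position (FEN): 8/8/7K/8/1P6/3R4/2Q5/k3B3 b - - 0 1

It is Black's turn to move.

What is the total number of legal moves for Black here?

Black to move; king on a1.
In check: no.
Legal moves: none.
Count: 0.

0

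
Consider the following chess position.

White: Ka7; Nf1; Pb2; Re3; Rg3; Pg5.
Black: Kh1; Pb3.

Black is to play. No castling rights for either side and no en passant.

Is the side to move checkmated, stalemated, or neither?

stalemate

Black to move; black king on h1.
In check: no.
King squares — g1: attacked by Rg3; g2: attacked by Rg3; h2: attacked by Nf1.
Legal moves for Black: none.
Not in check and no legal moves → stalemate.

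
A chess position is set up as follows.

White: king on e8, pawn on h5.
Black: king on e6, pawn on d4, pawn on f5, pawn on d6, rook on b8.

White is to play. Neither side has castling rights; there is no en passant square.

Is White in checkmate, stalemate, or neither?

White to move; white king on e8.
In check: yes, from the black rook on b8.
King squares — d7: attacked by Ke6; e7: attacked by Ke6; f7: attacked by Ke6; d8: attacked by Rb8; f8: attacked by Rb8.
Legal moves for White: none.
In check with no legal moves → checkmate.

checkmate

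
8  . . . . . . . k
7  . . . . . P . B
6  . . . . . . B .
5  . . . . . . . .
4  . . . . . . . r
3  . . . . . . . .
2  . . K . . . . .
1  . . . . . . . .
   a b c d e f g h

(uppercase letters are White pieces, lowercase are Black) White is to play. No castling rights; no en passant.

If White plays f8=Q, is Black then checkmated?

yes

After f8=Q: black king on h8; in check: yes, from the white queen on f8.
King squares — g7: attacked by Qf8; h7: attacked by Bg6; g8: attacked by Bh7.
Black has no legal moves → checkmate.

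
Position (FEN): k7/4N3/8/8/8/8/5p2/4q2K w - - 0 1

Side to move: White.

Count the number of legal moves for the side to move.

White to move; king on h1.
In check: yes, from the black queen on e1.
Legal moves: Kh2, Kg2.
Count: 2.

2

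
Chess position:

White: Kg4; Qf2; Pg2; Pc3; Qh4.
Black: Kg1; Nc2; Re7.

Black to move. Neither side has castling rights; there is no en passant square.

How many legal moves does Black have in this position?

0

Black to move; king on g1.
In check: yes, from the white queen on f2.
Legal moves: none.
Count: 0.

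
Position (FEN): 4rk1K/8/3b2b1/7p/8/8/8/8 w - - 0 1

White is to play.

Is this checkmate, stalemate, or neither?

White to move; white king on h8.
In check: no.
King squares — g7: attacked by Kf8; h7: attacked by Bg6; g8: attacked by Kf8.
Legal moves for White: none.
Not in check and no legal moves → stalemate.

stalemate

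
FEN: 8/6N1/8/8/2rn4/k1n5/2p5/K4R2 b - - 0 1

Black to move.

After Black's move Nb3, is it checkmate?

After Nb3: white king on a1; in check: yes, from the black knight on b3.
King squares — b1: attacked by Pc2; a2: attacked by Ka3; b2: attacked by Ka3.
White has no legal moves → checkmate.

yes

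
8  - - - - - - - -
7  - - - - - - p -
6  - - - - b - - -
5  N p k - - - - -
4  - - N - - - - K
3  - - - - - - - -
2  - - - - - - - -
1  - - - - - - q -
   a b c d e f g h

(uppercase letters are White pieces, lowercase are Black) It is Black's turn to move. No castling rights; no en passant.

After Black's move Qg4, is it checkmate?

After Qg4: white king on h4; in check: yes, from the black queen on g4.
King squares — g3: attacked by Qg4; h3: attacked by Qg4; g4: attacked by Be6; g5: attacked by Qg4; h5: attacked by Qg4.
White has no legal moves → checkmate.

yes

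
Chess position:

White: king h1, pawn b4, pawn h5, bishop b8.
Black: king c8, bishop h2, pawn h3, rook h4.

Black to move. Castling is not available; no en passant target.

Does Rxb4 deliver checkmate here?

After Rxb4: white king on h1; in check: no.
White is not in check, so this cannot be checkmate.

no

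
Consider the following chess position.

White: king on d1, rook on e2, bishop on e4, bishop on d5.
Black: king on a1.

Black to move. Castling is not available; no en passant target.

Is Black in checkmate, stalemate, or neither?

Black to move; black king on a1.
In check: no.
King squares — b1: attacked by Be4; a2: attacked by Re2; b2: attacked by Re2.
Legal moves for Black: none.
Not in check and no legal moves → stalemate.

stalemate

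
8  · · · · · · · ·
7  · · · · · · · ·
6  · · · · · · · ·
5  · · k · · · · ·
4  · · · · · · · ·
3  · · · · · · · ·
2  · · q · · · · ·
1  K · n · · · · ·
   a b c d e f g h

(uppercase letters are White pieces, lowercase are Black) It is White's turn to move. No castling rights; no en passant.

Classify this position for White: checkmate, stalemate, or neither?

stalemate

White to move; white king on a1.
In check: no.
King squares — b1: attacked by Qc2; a2: attacked by Nc1; b2: attacked by Qc2.
Legal moves for White: none.
Not in check and no legal moves → stalemate.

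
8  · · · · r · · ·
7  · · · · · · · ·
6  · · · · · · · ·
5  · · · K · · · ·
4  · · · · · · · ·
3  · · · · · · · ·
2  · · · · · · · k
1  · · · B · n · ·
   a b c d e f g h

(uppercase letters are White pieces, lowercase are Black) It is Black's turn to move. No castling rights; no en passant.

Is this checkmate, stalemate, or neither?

Black to move; black king on h2.
In check: no.
Legal moves for Black include: Rh8, Rg8, Rf8, Rd8+, Rc8, Rb8, Ra8, Re7, Re6, Re5+, Re4, Re3, Re2, Re1, Kh3, Kg3, Kg2, Kh1, ... (list truncated; more exist).
Black has legal moves and is not in check → neither.

neither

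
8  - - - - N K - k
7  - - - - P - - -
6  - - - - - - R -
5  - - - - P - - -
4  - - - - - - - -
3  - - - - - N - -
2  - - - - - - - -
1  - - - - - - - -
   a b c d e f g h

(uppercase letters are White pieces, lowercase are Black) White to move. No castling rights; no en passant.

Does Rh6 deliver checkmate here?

After Rh6: black king on h8; in check: yes, from the white rook on h6.
King squares — g7: attacked by Ne8; h7: attacked by Rh6; g8: attacked by Kf8.
Black has no legal moves → checkmate.

yes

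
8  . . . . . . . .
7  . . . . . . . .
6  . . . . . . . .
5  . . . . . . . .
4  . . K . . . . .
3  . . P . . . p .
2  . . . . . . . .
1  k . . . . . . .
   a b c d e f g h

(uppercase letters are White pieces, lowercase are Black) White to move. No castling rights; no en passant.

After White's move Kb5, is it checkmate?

After Kb5: black king on a1; in check: no.
Black is not in check, so this cannot be checkmate.

no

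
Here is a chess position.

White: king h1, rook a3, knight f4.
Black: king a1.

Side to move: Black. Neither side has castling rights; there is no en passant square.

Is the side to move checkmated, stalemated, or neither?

neither

Black to move; black king on a1.
In check: yes, from the white rook on a3.
King squares — b1: available; a2: attacked by Ra3; b2: available.
Legal moves for Black: Kb2, Kb1.
Black is in check but has 2 legal moves → neither.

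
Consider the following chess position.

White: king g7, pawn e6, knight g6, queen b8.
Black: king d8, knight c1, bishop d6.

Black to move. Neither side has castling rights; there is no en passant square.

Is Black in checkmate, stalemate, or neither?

neither

Black to move; black king on d8.
In check: yes, from the white queen on b8.
King squares — c7: attacked by Qb8; d7: attacked by Pe6; e7: attacked by Ng6; c8: attacked by Qb8; e8: attacked by Qb8.
Legal moves for Black: Bxb8.
Black is in check but has 1 legal move → neither.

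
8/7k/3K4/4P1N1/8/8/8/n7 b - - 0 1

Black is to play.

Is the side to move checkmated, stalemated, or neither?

neither

Black to move; black king on h7.
In check: yes, from the white knight on g5.
Legal moves for Black: Kh8, Kg8, Kg7, Kh6, Kg6.
Black is in check but has 5 legal moves → neither.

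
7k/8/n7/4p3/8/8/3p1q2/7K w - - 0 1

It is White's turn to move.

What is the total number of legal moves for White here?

White to move; king on h1.
In check: no.
Legal moves: none.
Count: 0.

0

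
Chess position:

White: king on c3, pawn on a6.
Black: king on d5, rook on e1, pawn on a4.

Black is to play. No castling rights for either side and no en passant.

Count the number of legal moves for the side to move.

Black to move; king on d5.
In check: no.
Legal moves: Ke6, Kd6, Kc6, Ke5, Kc5, Ke4, Re8, Re7, Re6, Re5, Re4, Re3+, Re2, Rh1, Rg1, Rf1, Rd1, Rc1+, Rb1, Ra1, a3.
Count: 21.

21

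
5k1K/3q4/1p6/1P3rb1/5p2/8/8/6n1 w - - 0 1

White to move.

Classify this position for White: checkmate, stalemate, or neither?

White to move; white king on h8.
In check: no.
King squares — g7: attacked by Qd7; h7: attacked by Qd7; g8: attacked by Kf8.
Legal moves for White: none.
Not in check and no legal moves → stalemate.

stalemate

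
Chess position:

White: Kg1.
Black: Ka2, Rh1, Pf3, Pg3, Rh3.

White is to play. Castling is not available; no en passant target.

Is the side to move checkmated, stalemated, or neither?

checkmate

White to move; white king on g1.
In check: yes, from the black rook on h1.
King squares — f1: attacked by Rh1; h1: attacked by Rh3; f2: attacked by Pg3; g2: attacked by Pf3; h2: attacked by Rh1.
Legal moves for White: none.
In check with no legal moves → checkmate.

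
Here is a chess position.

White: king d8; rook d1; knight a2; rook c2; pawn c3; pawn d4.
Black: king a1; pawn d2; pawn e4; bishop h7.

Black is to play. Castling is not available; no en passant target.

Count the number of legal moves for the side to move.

0

Black to move; king on a1.
In check: yes, from the white rook on d1.
Legal moves: none.
Count: 0.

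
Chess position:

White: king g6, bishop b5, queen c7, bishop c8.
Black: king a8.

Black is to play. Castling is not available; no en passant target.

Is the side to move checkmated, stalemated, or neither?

Black to move; black king on a8.
In check: no.
King squares — a7: attacked by Qc7; b7: attacked by Qc7; b8: attacked by Qc7.
Legal moves for Black: none.
Not in check and no legal moves → stalemate.

stalemate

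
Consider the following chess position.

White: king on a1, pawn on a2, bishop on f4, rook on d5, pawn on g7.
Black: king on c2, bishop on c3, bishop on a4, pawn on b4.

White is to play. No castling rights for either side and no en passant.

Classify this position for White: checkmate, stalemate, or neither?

checkmate

White to move; white king on a1.
In check: yes, from the black bishop on c3.
King squares — b1: attacked by Kc2; a2: own pawn; b2: attacked by Kc2.
Legal moves for White: none.
In check with no legal moves → checkmate.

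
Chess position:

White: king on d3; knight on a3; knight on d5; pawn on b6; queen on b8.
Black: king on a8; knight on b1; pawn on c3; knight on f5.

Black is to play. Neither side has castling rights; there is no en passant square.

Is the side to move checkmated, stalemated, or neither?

Black to move; black king on a8.
In check: yes, from the white queen on b8.
Legal moves for Black: Kxb8.
Black is in check but has 1 legal move → neither.

neither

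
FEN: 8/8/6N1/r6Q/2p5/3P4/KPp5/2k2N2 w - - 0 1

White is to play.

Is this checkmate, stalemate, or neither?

neither

White to move; white king on a2.
In check: yes, from the black rook on a5.
King squares — a1: attacked by Ra5; b1: attacked by Kc1; b2: own pawn; a3: attacked by Ra5; b3: attacked by Pc4.
Legal moves for White: Qxa5.
White is in check but has 1 legal move → neither.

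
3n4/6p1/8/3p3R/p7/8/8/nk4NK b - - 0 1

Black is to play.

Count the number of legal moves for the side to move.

14

Black to move; king on b1.
In check: no.
Legal moves: Nf7, Nb7, Ne6, Nc6, Kc2, Kb2, Ka2, Kc1, Nb3, Nc2, g6, d4, a3, g5.
Count: 14.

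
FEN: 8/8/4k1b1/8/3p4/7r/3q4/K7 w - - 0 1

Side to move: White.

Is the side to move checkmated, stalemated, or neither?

stalemate

White to move; white king on a1.
In check: no.
King squares — b1: attacked by Bg6; a2: attacked by Qd2; b2: attacked by Qd2.
Legal moves for White: none.
Not in check and no legal moves → stalemate.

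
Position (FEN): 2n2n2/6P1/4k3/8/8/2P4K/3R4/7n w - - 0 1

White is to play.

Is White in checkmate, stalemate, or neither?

White to move; white king on h3.
In check: no.
Legal moves for White include: Kh4, Kg4, Kh2, Kg2, Rd8, Rd7, Rd6+, Rd5, Rd4, Rd3, Rh2, Rg2, Rf2, Re2+, Rc2, Rb2, Ra2, Rd1, ... (list truncated; more exist).
White has legal moves and is not in check → neither.

neither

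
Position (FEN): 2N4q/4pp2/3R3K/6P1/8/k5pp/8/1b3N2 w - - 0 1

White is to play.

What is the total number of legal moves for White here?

0

White to move; king on h6.
In check: yes, from the black queen on h8.
Legal moves: none.
Count: 0.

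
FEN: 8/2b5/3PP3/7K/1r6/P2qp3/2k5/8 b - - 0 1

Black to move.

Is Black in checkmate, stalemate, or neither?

Black to move; black king on c2.
In check: no.
Legal moves for Black include: Bd8, Bb8, Bxd6, Bb6, Ba5, Rb8, Rb7, Rb6, Rb5+, Rh4+, Rg4, Rf4, Re4, Rd4, Rc4, Ra4, Rb3, Rb2, ... (list truncated; more exist).
Black has legal moves and is not in check → neither.

neither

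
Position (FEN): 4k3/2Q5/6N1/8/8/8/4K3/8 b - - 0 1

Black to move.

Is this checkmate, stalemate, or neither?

stalemate

Black to move; black king on e8.
In check: no.
King squares — d7: attacked by Qc7; e7: attacked by Ng6; f7: attacked by Qc7; d8: attacked by Qc7; f8: attacked by Ng6.
Legal moves for Black: none.
Not in check and no legal moves → stalemate.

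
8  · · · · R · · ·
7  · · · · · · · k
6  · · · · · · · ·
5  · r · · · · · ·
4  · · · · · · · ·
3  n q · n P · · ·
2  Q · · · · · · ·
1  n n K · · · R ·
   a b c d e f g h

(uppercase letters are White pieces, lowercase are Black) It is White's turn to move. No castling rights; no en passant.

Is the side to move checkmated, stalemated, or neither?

White to move; white king on c1.
In check: yes, from the black knight on d3.
King squares — b1: attacked by Na3; d1: attacked by Qb3; b2: attacked by Qb3; c2: attacked by Na1; d2: attacked by Nb1.
Legal moves for White: none.
In check with no legal moves → checkmate.

checkmate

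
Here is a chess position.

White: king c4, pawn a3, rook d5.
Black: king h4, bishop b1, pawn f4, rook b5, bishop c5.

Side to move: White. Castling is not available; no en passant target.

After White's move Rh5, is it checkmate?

no

After Rh5: black king on h4; in check: yes, from the white rook on h5.
Black has 3 legal replies: Kxh5, Kg4, Kg3.
In check but a legal move exists → not checkmate.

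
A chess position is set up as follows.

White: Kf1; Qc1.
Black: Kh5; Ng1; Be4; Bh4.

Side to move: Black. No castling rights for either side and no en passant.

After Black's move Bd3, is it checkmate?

After Bd3: white king on f1; in check: yes, from the black bishop on d3.
White has 2 legal replies: Kg2, Kxg1.
In check but a legal move exists → not checkmate.

no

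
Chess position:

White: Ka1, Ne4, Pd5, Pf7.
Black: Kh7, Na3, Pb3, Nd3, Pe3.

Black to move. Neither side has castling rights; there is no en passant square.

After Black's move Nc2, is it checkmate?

After Nc2: white king on a1; in check: yes, from the black knight on c2.
White has 1 legal reply: Kb1.
In check but a legal move exists → not checkmate.

no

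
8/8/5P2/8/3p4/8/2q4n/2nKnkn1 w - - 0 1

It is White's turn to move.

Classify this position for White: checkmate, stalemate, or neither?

White to move; white king on d1.
In check: yes, from the black queen on c2.
King squares — c1: attacked by Qc2; e1: attacked by Kf1; c2: attacked by Ne1; d2: attacked by Qc2; e2: attacked by Nc1.
Legal moves for White: none.
In check with no legal moves → checkmate.

checkmate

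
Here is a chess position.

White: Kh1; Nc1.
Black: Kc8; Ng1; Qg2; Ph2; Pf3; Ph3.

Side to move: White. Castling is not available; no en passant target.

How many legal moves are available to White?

0

White to move; king on h1.
In check: yes, from the black queen on g2.
Legal moves: none.
Count: 0.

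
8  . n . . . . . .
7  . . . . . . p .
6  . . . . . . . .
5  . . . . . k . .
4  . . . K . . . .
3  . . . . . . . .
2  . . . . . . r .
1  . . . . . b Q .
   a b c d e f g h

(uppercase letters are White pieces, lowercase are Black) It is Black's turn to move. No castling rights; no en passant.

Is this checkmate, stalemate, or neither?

Black to move; black king on f5.
In check: no.
Legal moves for Black include: Nd7, Nc6+, Na6, Kg6, Kf6, Ke6, Kg5, Kg4, Kf4, Rg6, Rg5, Rg4+, Rg3, Rh2, Rf2, Re2, Rd2+, Rc2, ... (list truncated; more exist).
Black has legal moves and is not in check → neither.

neither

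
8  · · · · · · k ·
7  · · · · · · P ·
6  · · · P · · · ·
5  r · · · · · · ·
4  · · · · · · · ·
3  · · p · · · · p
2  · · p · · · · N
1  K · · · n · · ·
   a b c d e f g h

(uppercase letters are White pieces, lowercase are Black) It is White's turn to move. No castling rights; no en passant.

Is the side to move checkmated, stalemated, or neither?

White to move; white king on a1.
In check: yes, from the black rook on a5.
King squares — b1: attacked by Pc2; a2: attacked by Ra5; b2: attacked by Pc3.
Legal moves for White: none.
In check with no legal moves → checkmate.

checkmate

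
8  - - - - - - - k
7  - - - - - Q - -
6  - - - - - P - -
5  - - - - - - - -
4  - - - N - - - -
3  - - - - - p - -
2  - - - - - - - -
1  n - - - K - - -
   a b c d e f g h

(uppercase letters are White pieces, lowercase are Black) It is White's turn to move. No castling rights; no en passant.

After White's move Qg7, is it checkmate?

yes

After Qg7: black king on h8; in check: yes, from the white queen on g7.
King squares — g7: attacked by Pf6; h7: attacked by Qg7; g8: attacked by Qg7.
Black has no legal moves → checkmate.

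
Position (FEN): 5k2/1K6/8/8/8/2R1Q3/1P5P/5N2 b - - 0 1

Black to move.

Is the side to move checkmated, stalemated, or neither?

Black to move; black king on f8.
In check: no.
Legal moves for Black: Kg8, Kg7, Kf7.
Black has 3 legal moves and is not in check → neither.

neither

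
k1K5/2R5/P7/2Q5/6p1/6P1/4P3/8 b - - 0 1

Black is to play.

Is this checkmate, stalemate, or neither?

stalemate

Black to move; black king on a8.
In check: no.
King squares — a7: attacked by Qc5; b7: attacked by Pa6; b8: attacked by Kc8.
Legal moves for Black: none.
Not in check and no legal moves → stalemate.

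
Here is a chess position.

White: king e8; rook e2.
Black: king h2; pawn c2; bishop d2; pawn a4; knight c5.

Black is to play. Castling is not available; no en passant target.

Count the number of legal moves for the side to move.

4

Black to move; king on h2.
In check: yes, from the white rook on e2.
Legal moves: Kh3, Kg3, Kh1, Kg1.
Count: 4.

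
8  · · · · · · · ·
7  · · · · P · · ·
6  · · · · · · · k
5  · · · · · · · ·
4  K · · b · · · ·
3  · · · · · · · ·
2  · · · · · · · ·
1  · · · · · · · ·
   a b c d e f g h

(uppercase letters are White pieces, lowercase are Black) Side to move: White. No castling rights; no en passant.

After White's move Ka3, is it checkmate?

After Ka3: black king on h6; in check: no.
Black is not in check, so this cannot be checkmate.

no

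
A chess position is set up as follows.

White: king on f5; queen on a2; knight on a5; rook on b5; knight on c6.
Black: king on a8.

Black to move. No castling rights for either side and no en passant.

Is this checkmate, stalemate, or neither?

Black to move; black king on a8.
In check: no.
King squares — a7: attacked by Nc6; b7: attacked by Na5; b8: attacked by Rb5.
Legal moves for Black: none.
Not in check and no legal moves → stalemate.

stalemate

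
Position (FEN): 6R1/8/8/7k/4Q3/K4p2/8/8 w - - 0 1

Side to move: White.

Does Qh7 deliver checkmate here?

yes

After Qh7: black king on h5; in check: yes, from the white queen on h7.
King squares — g4: attacked by Rg8; h4: attacked by Qh7; g5: attacked by Rg8; g6: attacked by Qh7; h6: attacked by Qh7.
Black has no legal moves → checkmate.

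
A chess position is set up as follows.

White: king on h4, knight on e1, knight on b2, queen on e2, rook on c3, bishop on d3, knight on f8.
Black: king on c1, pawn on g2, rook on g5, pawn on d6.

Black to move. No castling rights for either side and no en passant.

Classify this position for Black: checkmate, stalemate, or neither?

Black to move; black king on c1.
In check: yes, from the white rook on c3.
King squares — b1: attacked by Bd3; d1: attacked by Nb2; b2: attacked by Qe2; c2: attacked by Ne1; d2: attacked by Qe2.
Legal moves for Black: none.
In check with no legal moves → checkmate.

checkmate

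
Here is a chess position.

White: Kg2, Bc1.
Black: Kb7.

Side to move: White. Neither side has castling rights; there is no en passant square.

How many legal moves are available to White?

White to move; king on g2.
In check: no.
Legal moves: Kh3, Kg3, Kf3, Kh2, Kf2, Kh1, Kg1, Kf1, Bh6, Bg5, Bf4, Be3, Ba3, Bd2, Bb2.
Count: 15.

15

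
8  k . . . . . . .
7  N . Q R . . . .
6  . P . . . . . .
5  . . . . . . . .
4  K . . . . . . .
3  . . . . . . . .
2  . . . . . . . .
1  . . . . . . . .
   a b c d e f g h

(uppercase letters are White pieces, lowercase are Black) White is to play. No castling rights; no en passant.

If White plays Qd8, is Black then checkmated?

After Qd8: black king on a8; in check: yes, from the white queen on d8.
King squares — a7: attacked by Pb6; b7: attacked by Rd7; b8: attacked by Qd8.
Black has no legal moves → checkmate.

yes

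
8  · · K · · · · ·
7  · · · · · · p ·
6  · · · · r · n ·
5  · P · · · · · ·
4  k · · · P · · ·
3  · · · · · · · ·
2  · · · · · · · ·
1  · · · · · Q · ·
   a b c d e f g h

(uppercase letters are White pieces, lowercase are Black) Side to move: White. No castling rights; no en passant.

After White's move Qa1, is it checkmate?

no

After Qa1: black king on a4; in check: yes, from the white queen on a1.
Black has 3 legal replies: Kxb5, Kb4, Kb3.
In check but a legal move exists → not checkmate.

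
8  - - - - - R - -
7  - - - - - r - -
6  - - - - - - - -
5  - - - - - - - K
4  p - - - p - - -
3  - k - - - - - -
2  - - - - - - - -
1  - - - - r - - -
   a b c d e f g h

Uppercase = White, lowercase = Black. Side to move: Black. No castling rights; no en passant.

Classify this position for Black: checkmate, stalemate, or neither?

Black to move; black king on b3.
In check: no.
Legal moves for Black include: Rxf8, Rh7+, Rg7, Re7, Rd7, Rc7, Rb7, Ra7, Rf6, Rf5+, Rf4, Rf3, Rf2, Rff1, Kc4, Kb4, Kc3, Ka3, ... (list truncated; more exist).
Black has legal moves and is not in check → neither.

neither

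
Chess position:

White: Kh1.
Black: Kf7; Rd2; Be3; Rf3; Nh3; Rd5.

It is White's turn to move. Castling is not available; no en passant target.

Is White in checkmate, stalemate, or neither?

White to move; white king on h1.
In check: no.
King squares — g1: attacked by Be3; g2: attacked by Rd2; h2: attacked by Rd2.
Legal moves for White: none.
Not in check and no legal moves → stalemate.

stalemate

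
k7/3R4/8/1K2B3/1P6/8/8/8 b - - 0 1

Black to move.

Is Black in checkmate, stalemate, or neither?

stalemate

Black to move; black king on a8.
In check: no.
King squares — a7: attacked by Rd7; b7: attacked by Rd7; b8: attacked by Be5.
Legal moves for Black: none.
Not in check and no legal moves → stalemate.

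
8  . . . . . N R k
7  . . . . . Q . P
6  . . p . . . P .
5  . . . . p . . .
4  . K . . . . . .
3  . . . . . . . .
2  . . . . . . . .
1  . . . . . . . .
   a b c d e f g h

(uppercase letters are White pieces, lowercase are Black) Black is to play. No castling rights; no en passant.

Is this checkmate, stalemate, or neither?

checkmate

Black to move; black king on h8.
In check: yes, from the white rook on g8.
King squares — g7: attacked by Qf7; h7: attacked by Pg6; g8: attacked by Qf7.
Legal moves for Black: none.
In check with no legal moves → checkmate.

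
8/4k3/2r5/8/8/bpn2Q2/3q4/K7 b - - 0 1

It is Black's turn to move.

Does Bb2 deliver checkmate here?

yes

After Bb2: white king on a1; in check: yes, from the black bishop on b2.
King squares — b1: attacked by Nc3; a2: attacked by Pb3; b2: attacked by Qd2.
White has no legal moves → checkmate.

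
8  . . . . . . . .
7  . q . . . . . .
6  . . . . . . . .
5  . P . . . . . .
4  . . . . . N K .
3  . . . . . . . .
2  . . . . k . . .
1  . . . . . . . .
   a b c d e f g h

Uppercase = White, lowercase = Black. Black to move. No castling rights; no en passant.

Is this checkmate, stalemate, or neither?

Black to move; black king on e2.
In check: yes, from the white knight on f4.
King squares — d1: available; e1: available; f1: available; d2: available; f2: available; d3: attacked by Nf4; e3: available; f3: attacked by Kg4.
Legal moves for Black: Ke3, Kf2, Kd2, Kf1, Ke1, Kd1.
Black is in check but has 6 legal moves → neither.

neither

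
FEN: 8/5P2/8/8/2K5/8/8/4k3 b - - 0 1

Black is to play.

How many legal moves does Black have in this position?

5

Black to move; king on e1.
In check: no.
Legal moves: Kf2, Ke2, Kd2, Kf1, Kd1.
Count: 5.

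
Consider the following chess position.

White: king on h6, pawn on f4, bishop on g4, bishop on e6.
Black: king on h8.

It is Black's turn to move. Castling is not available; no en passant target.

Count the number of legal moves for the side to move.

Black to move; king on h8.
In check: no.
Legal moves: none.
Count: 0.

0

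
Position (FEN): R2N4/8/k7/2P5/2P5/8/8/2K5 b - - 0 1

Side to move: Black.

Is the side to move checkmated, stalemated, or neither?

checkmate

Black to move; black king on a6.
In check: yes, from the white rook on a8.
King squares — a5: attacked by Ra8; b5: attacked by Pc4; b6: attacked by Pc5; a7: attacked by Ra8; b7: attacked by Nd8.
Legal moves for Black: none.
In check with no legal moves → checkmate.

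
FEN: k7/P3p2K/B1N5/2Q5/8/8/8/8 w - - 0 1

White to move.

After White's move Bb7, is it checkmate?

After Bb7: black king on a8; in check: yes, from the white bishop on b7.
Black has 1 legal reply: Kxb7.
In check but a legal move exists → not checkmate.

no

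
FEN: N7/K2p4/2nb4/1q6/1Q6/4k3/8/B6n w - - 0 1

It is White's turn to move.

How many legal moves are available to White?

0

White to move; king on a7.
In check: yes, from the black knight on c6.
Legal moves: none.
Count: 0.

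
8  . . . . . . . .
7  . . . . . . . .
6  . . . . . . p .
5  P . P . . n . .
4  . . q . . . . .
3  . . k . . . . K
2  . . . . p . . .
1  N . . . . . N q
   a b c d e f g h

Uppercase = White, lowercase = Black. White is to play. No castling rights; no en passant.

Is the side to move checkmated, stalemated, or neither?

checkmate

White to move; white king on h3.
In check: yes, from the black queen on h1.
King squares — g2: attacked by Qh1; h2: attacked by Qh1; g3: attacked by Nf5; g4: attacked by Qc4; h4: attacked by Qh1.
Legal moves for White: none.
In check with no legal moves → checkmate.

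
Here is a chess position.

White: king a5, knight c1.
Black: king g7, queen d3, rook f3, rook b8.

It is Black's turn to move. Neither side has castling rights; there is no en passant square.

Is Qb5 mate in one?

yes

After Qb5: white king on a5; in check: yes, from the black queen on b5.
King squares — a4: attacked by Qb5; b4: attacked by Qb5; b5: attacked by Rb8; a6: attacked by Qb5; b6: attacked by Qb5.
White has no legal moves → checkmate.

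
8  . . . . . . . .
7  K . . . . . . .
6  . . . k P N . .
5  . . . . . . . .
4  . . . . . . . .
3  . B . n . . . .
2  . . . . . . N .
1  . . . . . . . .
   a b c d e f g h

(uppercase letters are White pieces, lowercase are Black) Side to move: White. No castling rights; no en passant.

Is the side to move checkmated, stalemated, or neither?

White to move; white king on a7.
In check: no.
Legal moves for White include: Kb8, Ka8, Kb7, Kb6, Ka6, Ng8, Ne8+, Nh7, Nd7, Nh5, Nd5, Ng4, Ne4+, Bd5, Bc4, Ba4, Bc2, Ba2, ... (list truncated; more exist).
White has legal moves and is not in check → neither.

neither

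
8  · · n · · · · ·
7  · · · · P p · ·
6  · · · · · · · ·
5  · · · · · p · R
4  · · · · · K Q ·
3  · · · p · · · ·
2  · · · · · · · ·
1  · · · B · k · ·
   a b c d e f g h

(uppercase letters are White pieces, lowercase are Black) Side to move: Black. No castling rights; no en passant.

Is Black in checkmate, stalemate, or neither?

Black to move; black king on f1.
In check: no.
Legal moves for Black: Nxe7, Na7, Nd6, Nb6, Kf2, Ke1, fxg4, f6, d2.
Black has 9 legal moves and is not in check → neither.

neither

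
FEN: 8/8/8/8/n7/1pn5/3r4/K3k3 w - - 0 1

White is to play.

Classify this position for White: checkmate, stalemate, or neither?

stalemate

White to move; white king on a1.
In check: no.
King squares — b1: attacked by Nc3; a2: attacked by Rd2; b2: attacked by Rd2.
Legal moves for White: none.
Not in check and no legal moves → stalemate.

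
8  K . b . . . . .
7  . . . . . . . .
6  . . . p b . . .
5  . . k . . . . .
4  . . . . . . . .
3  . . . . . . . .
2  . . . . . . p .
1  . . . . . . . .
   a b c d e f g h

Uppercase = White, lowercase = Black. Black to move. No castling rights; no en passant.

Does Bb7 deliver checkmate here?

After Bb7: white king on a8; in check: yes, from the black bishop on b7.
White has 3 legal replies: Kb8, Kxb7, Ka7.
In check but a legal move exists → not checkmate.

no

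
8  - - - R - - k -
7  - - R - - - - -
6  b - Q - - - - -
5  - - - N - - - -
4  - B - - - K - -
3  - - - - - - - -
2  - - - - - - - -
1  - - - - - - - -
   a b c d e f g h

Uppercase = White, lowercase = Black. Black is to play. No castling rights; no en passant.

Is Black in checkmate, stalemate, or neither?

Black to move; black king on g8.
In check: yes, from the white rook on d8.
King squares — f7: attacked by Rc7; g7: attacked by Rc7; h7: attacked by Rc7; f8: attacked by Bb4; h8: attacked by Rd8.
Legal moves for Black: none.
In check with no legal moves → checkmate.

checkmate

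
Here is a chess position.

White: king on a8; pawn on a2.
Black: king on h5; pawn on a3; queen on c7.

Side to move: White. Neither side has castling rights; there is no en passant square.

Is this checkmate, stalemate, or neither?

White to move; white king on a8.
In check: no.
King squares — a7: attacked by Qc7; b7: attacked by Qc7; b8: attacked by Qc7.
Legal moves for White: none.
Not in check and no legal moves → stalemate.

stalemate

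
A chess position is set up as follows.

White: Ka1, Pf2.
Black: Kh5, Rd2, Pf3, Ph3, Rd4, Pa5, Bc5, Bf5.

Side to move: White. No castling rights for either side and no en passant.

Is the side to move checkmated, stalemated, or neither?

White to move; white king on a1.
In check: no.
King squares — b1: attacked by Bf5; a2: attacked by Rd2; b2: attacked by Rd2.
Legal moves for White: none.
Not in check and no legal moves → stalemate.

stalemate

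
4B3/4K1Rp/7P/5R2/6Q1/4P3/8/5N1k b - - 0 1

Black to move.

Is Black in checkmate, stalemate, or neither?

stalemate

Black to move; black king on h1.
In check: no.
King squares — g1: attacked by Qg4; g2: attacked by Qg4; h2: attacked by Nf1.
Legal moves for Black: none.
Not in check and no legal moves → stalemate.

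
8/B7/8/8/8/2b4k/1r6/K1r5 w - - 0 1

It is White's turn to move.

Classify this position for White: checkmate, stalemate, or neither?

checkmate

White to move; white king on a1.
In check: yes, from the black rook on c1.
King squares — b1: attacked by Rc1; a2: attacked by Rb2; b2: attacked by Bc3.
Legal moves for White: none.
In check with no legal moves → checkmate.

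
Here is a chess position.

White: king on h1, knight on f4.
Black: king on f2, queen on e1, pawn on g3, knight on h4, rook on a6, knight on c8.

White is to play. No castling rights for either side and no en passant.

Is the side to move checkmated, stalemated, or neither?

checkmate

White to move; white king on h1.
In check: yes, from the black queen on e1.
King squares — g1: attacked by Qe1; g2: attacked by Kf2; h2: attacked by Pg3.
Legal moves for White: none.
In check with no legal moves → checkmate.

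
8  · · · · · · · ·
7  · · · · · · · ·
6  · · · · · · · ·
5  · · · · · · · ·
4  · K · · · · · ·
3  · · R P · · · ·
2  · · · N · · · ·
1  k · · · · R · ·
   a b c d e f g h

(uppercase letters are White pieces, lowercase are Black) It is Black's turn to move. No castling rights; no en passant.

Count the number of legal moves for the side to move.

2

Black to move; king on a1.
In check: yes, from the white rook on f1.
Legal moves: Kb2, Ka2.
Count: 2.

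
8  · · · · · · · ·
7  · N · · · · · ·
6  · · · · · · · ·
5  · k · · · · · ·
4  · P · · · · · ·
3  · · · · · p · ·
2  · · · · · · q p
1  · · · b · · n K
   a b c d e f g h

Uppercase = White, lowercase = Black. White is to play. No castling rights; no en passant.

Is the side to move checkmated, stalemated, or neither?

checkmate

White to move; white king on h1.
In check: yes, from the black queen on g2.
King squares — g1: attacked by Qg2; g2: attacked by Pf3; h2: attacked by Qg2.
Legal moves for White: none.
In check with no legal moves → checkmate.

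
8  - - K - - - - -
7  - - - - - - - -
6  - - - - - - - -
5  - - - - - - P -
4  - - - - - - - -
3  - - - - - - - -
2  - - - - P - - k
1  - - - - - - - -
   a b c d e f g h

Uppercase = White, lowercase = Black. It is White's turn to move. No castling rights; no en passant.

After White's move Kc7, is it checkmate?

no

After Kc7: black king on h2; in check: no.
Black is not in check, so this cannot be checkmate.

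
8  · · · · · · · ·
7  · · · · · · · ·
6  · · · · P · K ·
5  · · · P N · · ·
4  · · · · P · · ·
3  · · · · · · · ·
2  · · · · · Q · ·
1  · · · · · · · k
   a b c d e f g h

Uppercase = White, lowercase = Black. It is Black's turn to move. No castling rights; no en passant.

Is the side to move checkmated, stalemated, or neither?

stalemate

Black to move; black king on h1.
In check: no.
King squares — g1: attacked by Qf2; g2: attacked by Qf2; h2: attacked by Qf2.
Legal moves for Black: none.
Not in check and no legal moves → stalemate.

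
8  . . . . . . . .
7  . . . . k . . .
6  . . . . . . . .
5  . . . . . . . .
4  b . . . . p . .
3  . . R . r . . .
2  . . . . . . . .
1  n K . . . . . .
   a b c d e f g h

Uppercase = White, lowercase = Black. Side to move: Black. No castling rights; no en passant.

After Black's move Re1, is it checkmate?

After Re1: white king on b1; in check: yes, from the black rook on e1.
White has 3 legal replies: Kb2, Ka2, Rc1.
In check but a legal move exists → not checkmate.

no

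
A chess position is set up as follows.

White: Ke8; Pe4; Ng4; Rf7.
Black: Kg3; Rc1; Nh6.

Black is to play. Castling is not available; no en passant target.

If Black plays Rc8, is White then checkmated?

After Rc8: white king on e8; in check: yes, from the black rook on c8.
White has 2 legal replies: Ke7, Kd7.
In check but a legal move exists → not checkmate.

no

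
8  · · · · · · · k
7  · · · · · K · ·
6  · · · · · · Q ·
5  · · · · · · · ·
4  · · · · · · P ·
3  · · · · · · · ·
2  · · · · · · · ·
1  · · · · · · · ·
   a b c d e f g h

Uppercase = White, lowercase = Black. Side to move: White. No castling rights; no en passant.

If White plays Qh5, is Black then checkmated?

yes

After Qh5: black king on h8; in check: yes, from the white queen on h5.
King squares — g7: attacked by Kf7; h7: attacked by Qh5; g8: attacked by Kf7.
Black has no legal moves → checkmate.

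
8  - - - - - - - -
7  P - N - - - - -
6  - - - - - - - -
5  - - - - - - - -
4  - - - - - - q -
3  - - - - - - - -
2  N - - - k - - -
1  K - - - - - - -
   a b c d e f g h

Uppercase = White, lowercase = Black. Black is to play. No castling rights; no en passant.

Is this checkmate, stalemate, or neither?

neither

Black to move; black king on e2.
In check: no.
Legal moves for Black include: Qg8, Qc8, Qg7+, Qd7, Qg6, Qe6, Qh5, Qg5, Qf5, Qh4, Qf4, Qe4, Qd4+, Qc4, Qb4, Qa4, Qh3, Qg3, ... (list truncated; more exist).
Black has legal moves and is not in check → neither.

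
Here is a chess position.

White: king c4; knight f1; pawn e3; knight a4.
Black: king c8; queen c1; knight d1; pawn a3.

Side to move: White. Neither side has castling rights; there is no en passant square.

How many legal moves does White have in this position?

7

White to move; king on c4.
In check: yes, from the black queen on c1.
Legal moves: Kd5, Kb5, Kd4, Kb4, Kd3, Kb3, Nc3.
Count: 7.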